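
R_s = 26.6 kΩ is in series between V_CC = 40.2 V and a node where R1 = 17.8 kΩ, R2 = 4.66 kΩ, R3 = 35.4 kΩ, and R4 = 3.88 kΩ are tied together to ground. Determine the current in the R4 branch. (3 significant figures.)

Combine the parallel branches: R_p = (1/17.8 + 1/4.66 + 1/35.4 + 1/3.88)⁻¹ = 1.796 kΩ.
V_A = 40.2 × 1.796/28.40 = 2.543 V.
Branch current I = V_A/R4 = 2.543/3.88 = 0.6553 mA.

I ≈ 0.655 mA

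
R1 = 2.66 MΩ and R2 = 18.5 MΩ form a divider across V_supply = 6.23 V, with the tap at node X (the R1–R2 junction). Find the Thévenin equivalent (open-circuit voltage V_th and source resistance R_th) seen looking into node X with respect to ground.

With X open, the divider is unloaded: V_th = 6.23 × 18.5/21.16 = 5.447 V.
With V_supply suppressed (replaced by a short), R_th = R1 ‖ R2 = (2.660 × 18.5)/(2.660 + 18.5) = 2.326 MΩ.

V_th ≈ 5.45 V, R_th ≈ 2.33 MΩ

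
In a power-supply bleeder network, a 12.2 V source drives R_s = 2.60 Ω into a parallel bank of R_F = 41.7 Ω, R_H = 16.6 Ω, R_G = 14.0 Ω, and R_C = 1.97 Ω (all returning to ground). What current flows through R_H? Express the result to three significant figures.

Parallel bank: R_p = 1/(1/41.7 + 1/16.6 + 1/14.0 + 1/1.97) = 1.508 Ω.
V_A = 12.2 × 1.508/4.108 = 4.478 V.
I(R_H) = V_A / R_H = 4.478/16.6 = 0.2698 A.

I ≈ 0.270 A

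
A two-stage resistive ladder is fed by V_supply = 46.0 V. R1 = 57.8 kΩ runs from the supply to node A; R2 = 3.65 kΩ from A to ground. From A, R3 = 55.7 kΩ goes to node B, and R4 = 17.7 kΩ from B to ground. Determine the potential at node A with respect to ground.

V_A ≈ 2.61 V

The second stage (R3 + R4 = 73.40 kΩ) loads node A in parallel with R2.
Effective lower resistance at A: R2 ‖ 73.40 = 3.477 kΩ.
So V_A = 46.0 × 0.05674 = 2.610 V.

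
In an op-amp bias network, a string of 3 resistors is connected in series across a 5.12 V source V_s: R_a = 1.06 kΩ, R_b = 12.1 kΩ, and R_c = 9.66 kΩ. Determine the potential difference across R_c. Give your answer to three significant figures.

ΣR = 1.06 + 12.1 + 9.66 = 22.82 kΩ.
By the voltage-divider rule, V = 5.12 × 9.660/22.82 = 2.167 V.

V ≈ 2.17 V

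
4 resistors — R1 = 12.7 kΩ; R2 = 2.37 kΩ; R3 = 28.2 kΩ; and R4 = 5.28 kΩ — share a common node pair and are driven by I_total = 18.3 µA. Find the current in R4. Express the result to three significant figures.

I ≈ 4.78 µA

ΣG = 1/12.7 + 1/2.37 + 1/28.2 + 1/5.28 = 0.7255.
R4 takes the fraction G_k/ΣG = 0.1894/0.7255 = 0.2610, so I = 18.3 × 0.2610 = 4.777 µA.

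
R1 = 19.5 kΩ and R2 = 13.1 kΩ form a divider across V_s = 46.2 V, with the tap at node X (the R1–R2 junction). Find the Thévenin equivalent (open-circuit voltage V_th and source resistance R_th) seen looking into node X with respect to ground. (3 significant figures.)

With X open, the divider is unloaded: V_th = 46.2 × 13.1/32.60 = 18.57 V.
Looking into X with the source shorted: R_th = R1·R2/(R1+R2) = 19.50 × 13.1/32.60 = 7.836 kΩ.

V_th ≈ 18.6 V, R_th ≈ 7.84 kΩ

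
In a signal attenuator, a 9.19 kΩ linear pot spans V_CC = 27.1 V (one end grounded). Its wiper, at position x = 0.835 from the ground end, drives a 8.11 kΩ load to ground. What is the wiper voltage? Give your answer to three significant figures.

The pot divides into 1.516 kΩ above the wiper and 7.674 kΩ below.
R_L loads the lower segment: effective lower R = 3.943 kΩ.
V_out = 27.1 × 3.943/(1.516 + 3.943) = 19.57 V.

V_out ≈ 19.6 V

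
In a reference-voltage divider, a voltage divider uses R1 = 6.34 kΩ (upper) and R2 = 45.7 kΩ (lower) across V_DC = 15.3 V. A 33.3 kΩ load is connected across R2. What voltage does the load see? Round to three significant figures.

V_out ≈ 11.5 V

First combine the lower leg with the load: R2 ‖ R_L = 19.26 kΩ.
Voltage divider with the loaded lower leg: V_out = 15.3 × 19.26/(6.34 + 19.26) = 15.3 × 0.7524 = 11.51 V.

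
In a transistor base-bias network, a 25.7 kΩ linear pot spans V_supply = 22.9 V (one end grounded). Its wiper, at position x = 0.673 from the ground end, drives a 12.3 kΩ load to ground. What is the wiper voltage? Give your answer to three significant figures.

The pot divides into 8.404 kΩ above the wiper and 17.30 kΩ below.
R_L loads the lower segment: effective lower R = 7.188 kΩ.
Loaded-divider output: V_out = 22.9 × 0.4610 = 10.56 V.
(Unloaded: V_out = x·V_supply = 15.4 V.)

V_out ≈ 10.6 V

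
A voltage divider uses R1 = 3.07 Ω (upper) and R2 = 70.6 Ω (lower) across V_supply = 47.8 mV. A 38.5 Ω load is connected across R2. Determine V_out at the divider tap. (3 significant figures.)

V_out ≈ 42.6 mV

The load sits in parallel with R2, giving an effective lower resistance R2' = R2·R_L/(R2+R_L) = 24.91 Ω.
Now apply the divider: V_out = 47.8 × 0.8903 = 42.56 mV.
(Unloaded it would be 45.8 mV; the load pulls it down.)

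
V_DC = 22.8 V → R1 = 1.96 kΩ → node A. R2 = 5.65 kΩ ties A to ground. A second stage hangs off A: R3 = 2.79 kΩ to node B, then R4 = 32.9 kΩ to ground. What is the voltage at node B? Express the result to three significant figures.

V_B ≈ 15.0 V

The second stage (R3 + R4 = 35.69 kΩ) loads node A in parallel with R2.
R2 ‖ (R3+R4) = 4.878 kΩ.
So V_A = 22.8 × 0.7134 = 16.26 V.
Stage 2 is unloaded, so V_B = V_A · R4/(R3+R4) = 16.26 × 32.9/35.69 = 14.99 V.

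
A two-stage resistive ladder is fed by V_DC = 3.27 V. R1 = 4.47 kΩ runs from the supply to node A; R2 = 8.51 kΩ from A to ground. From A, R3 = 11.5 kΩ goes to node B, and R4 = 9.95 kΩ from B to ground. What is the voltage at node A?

V_A ≈ 1.89 V

Node A sees R2 in parallel with the series input of stage 2, R3 + R4 = 21.45 kΩ.
R2 ‖ (R3+R4) = 6.093 kΩ.
First divider: V_A = V_DC · 6.093/(4.47 + 6.093) = 1.886 V.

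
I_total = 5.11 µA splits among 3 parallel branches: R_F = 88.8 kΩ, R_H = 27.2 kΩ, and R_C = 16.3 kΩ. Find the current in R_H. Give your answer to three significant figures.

I ≈ 1.72 µA

Total conductance ΣG = 1/88.8 + 1/27.2 + 1/16.3 = 0.1094 (units of 1/kΩ).
By the current-divider rule, I = I_total · G_k/ΣG = 5.11 × 0.3361 = 1.718 µA.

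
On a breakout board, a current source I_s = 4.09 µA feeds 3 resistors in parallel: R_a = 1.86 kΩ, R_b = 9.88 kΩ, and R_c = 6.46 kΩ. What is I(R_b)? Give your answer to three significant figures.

I ≈ 0.522 µA

Conductances: ΣG = 1/1.86 + 1/9.88 + 1/6.46 = 0.7936 (1/kΩ).
R_b takes the fraction G_k/ΣG = 0.1012/0.7936 = 0.1275, so I = 4.09 × 0.1275 = 0.5216 µA.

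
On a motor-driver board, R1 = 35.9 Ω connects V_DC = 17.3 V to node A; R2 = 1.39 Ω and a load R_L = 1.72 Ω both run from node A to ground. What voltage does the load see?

V_out ≈ 0.363 V

R2 ‖ R_L = (1.39 × 1.72)/(1.39 + 1.72) = 0.7687 Ω.
Voltage divider with the loaded lower leg: V_out = 17.3 × 0.7687/(35.9 + 0.7687) = 17.3 × 0.02096 = 0.3627 V.
(Unloaded it would be 0.645 V; the load pulls it down.)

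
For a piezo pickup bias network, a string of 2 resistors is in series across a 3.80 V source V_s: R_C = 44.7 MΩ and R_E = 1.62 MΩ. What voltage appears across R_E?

V ≈ 0.133 V

ΣR = 44.7 + 1.62 = 46.32 MΩ.
V = V_s · R/ΣR = 3.80 × 0.03497 = 0.1329 V.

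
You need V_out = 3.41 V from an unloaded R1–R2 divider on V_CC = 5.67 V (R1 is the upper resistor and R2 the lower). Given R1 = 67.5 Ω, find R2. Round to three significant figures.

Required fraction k = V_out/V_CC = 0.6014.
So R2 = R1 · V_out/(V_CC − V_out) = 67.5 × 3.41/(5.67 − 3.41) = 67.5 × 1.509 = 101.8 Ω.

R2 ≈ 102 Ω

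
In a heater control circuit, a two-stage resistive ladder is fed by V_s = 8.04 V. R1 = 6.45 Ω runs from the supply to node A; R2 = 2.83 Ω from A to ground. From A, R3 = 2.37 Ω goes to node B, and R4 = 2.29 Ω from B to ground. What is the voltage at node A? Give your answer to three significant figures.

Looking into the second stage from A: R3 + R4 = 4.660 Ω appears in parallel with R2.
R2 ‖ (R3+R4) = 1.761 Ω.
V_A = 8.04 × 1.761/(6.45 + 1.761) = 1.724 V.

V_A ≈ 1.72 V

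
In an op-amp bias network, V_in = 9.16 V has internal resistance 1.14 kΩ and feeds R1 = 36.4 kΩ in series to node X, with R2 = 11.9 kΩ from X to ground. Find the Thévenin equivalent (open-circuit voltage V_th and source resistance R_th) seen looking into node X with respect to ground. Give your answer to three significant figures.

V_th ≈ 2.20 V, R_th ≈ 9.04 kΩ

R1' = 1.14 + 36.4 = 37.54 kΩ (source resistance + R1).
V_th is the unloaded tap voltage: V_in · R2/(R1'+R2) = 9.16 × 0.2407 = 2.205 V.
Zeroing V_in shorts the top of R1' to ground, so R_th = R1' ‖ R2 = 9.036 kΩ.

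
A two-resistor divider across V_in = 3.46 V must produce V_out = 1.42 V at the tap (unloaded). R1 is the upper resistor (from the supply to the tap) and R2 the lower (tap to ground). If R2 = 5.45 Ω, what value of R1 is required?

Required fraction k = V_out/V_in = 0.4104.
R1 = R2·(1/k − 1) = 5.45 × 1.437 = 7.830 Ω.

R1 ≈ 7.83 Ω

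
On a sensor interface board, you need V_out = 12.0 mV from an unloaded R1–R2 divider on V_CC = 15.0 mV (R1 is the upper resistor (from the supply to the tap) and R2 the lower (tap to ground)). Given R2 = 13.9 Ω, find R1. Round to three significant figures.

Required fraction k = V_out/V_CC = 0.8000.
So R1 = R2 · (V_CC/V_out − 1) = 13.9 × (15.0/12.0 − 1) = 13.9 × 0.2500 = 3.475 Ω.

R1 ≈ 3.48 Ω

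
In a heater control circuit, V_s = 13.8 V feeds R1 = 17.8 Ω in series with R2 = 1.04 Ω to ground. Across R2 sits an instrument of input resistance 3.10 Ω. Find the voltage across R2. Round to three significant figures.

The load sits in parallel with R2, giving an effective lower resistance R2' = R2·R_L/(R2+R_L) = 0.7787 Ω.
Now apply the divider: V_out = 13.8 × 0.04192 = 0.5784 V.

V_out ≈ 0.578 V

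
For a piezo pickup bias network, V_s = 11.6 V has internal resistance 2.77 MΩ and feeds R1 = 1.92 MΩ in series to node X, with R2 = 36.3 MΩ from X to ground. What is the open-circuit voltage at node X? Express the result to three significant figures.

V_th ≈ 10.3 V

R1' = 2.77 + 1.92 = 4.690 MΩ (source resistance + R1).
V_th is the unloaded tap voltage: V_s · R2/(R1'+R2) = 11.6 × 0.8856 = 10.27 V.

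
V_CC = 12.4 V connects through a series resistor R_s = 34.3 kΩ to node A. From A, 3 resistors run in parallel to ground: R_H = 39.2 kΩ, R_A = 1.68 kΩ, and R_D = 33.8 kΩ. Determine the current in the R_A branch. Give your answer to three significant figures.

I ≈ 0.317 mA

Parallel bank: R_p = 1/(1/39.2 + 1/1.68 + 1/33.8) = 1.538 kΩ.
V_A = 12.4 × 1.538/35.84 = 0.5320 V.
Branch current I = V_A/R_A = 0.5320/1.68 = 0.3167 mA.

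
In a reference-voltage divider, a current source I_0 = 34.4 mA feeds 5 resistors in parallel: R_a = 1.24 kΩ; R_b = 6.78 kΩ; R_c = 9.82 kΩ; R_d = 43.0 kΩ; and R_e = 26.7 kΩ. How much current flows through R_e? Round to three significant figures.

Total conductance ΣG = 1/1.24 + 1/6.78 + 1/9.82 + 1/43.0 + 1/26.7 = 1.116 (units of 1/kΩ).
Current divider: I(R_e) = I_0 · G_k/ΣG = 34.4 × (0.03745/1.116) = 34.4 × 0.03355 = 1.154 mA.

I ≈ 1.15 mA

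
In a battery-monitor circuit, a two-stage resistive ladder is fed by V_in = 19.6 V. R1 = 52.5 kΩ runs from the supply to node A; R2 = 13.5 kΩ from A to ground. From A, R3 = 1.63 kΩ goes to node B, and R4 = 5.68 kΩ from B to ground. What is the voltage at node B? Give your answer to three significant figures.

V_B ≈ 1.26 V

Looking into the second stage from A: R3 + R4 = 7.310 kΩ appears in parallel with R2.
Effective lower resistance at A: R2 ‖ 7.310 = 4.742 kΩ.
First divider: V_A = V_in · 4.742/(52.5 + 4.742) = 1.624 V.
Stage 2 is unloaded, so V_B = V_A · R4/(R3+R4) = 1.624 × 5.68/7.310 = 1.262 V.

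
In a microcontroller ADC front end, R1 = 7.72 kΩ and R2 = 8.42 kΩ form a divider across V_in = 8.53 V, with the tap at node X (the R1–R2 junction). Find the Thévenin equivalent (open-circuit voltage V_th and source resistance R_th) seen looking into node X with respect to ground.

Open-circuit (no load on X): V_th = V_in · R2/(R1 + R2) = 8.53 × 8.42/(7.720 + 8.42) = 4.450 V.
Zeroing V_in shorts the top of R1 to ground, so R_th = R1 ‖ R2 = 4.027 kΩ.

V_th ≈ 4.45 V, R_th ≈ 4.03 kΩ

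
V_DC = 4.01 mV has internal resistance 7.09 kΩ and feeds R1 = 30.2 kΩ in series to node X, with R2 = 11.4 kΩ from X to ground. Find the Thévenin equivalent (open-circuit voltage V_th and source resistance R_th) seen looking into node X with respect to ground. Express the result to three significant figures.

R1' = 7.09 + 30.2 = 37.29 kΩ (source resistance + R1).
V_th is the unloaded tap voltage: V_DC · R2/(R1'+R2) = 4.01 × 0.2341 = 0.9389 mV.
With V_DC suppressed (replaced by a short), R_th = R1' ‖ R2 = (37.29 × 11.4)/(37.29 + 11.4) = 8.731 kΩ.

V_th ≈ 0.939 mV, R_th ≈ 8.73 kΩ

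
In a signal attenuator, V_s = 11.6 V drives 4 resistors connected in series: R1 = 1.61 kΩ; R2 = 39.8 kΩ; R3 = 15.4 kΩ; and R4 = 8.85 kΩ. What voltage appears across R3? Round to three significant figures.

V ≈ 2.72 V

Series total: ΣR = 1.61 + 39.8 + 15.4 + 8.85 = 65.66 kΩ.
V = V_s · R/ΣR = 11.6 × 0.2345 = 2.721 V.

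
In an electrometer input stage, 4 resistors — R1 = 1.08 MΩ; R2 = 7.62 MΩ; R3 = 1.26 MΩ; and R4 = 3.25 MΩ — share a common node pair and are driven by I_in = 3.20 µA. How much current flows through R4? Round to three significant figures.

Total conductance ΣG = 1/1.08 + 1/7.62 + 1/1.26 + 1/3.25 = 2.159 (units of 1/MΩ).
Current divider: I(R4) = I_in · G_k/ΣG = 3.20 × (0.3077/2.159) = 3.20 × 0.1425 = 0.4562 µA.

I ≈ 0.456 µA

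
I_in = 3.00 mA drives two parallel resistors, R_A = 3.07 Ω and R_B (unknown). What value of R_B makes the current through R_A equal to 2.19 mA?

The fraction through R_A equals R_B/(R_A+R_B).
2.19/3.00 = R_B/(R_A + R_B) → R_B = R_A · (0.7300)/(1 − 0.7300) = 3.07 × 2.704 = 8.300 Ω.

R_B ≈ 8.30 Ω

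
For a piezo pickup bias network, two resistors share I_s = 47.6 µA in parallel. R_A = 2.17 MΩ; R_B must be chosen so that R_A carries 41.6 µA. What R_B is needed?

In a two-way split, I_A/I_s = R_B/(R_A + R_B).
41.6/47.6 = R_B/(R_A + R_B) → R_B = R_A · (0.8739)/(1 − 0.8739) = 2.17 × 6.933 = 15.05 MΩ.

R_B ≈ 15.0 MΩ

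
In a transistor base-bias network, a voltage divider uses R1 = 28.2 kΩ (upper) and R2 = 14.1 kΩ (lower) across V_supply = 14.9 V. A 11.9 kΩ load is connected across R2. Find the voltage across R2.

The load sits in parallel with R2, giving an effective lower resistance R2' = R2·R_L/(R2+R_L) = 6.453 kΩ.
Then V_out = V_supply · R2'/(R1 + R2') = 14.9 × 6.453/34.65 = 2.775 V.

V_out ≈ 2.77 V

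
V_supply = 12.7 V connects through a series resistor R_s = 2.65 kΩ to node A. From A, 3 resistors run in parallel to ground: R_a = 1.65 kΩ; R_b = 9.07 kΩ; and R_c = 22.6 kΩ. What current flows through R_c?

I ≈ 0.186 mA

Combine the parallel branches: R_p = (1/1.65 + 1/9.07 + 1/22.6)⁻¹ = 1.315 kΩ.
V_A = 12.7 × 1.315/3.965 = 4.212 V.
I(R_c) = V_A / R_c = 4.212/22.6 = 0.1864 mA.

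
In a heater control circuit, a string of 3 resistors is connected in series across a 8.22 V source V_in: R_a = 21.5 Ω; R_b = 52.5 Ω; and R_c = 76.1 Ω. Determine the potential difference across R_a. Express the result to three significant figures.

V ≈ 1.18 V

Series total: ΣR = 21.5 + 52.5 + 76.1 = 150.1 Ω.
Voltage divider: V = V_in · (21.50 / 150.1) = 8.22 × 0.1432 = 1.177 V.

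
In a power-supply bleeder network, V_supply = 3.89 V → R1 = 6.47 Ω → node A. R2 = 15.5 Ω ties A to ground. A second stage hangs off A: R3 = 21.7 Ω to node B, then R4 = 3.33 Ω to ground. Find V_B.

Node A sees R2 in parallel with the series input of stage 2, R3 + R4 = 25.03 Ω.
R2 ‖ (R3+R4) = 9.572 Ω.
First divider: V_A = V_supply · 9.572/(6.47 + 9.572) = 2.321 V.
Stage 2 is unloaded, so V_B = V_A · R4/(R3+R4) = 2.321 × 3.33/25.03 = 0.3088 V.

V_B ≈ 0.309 V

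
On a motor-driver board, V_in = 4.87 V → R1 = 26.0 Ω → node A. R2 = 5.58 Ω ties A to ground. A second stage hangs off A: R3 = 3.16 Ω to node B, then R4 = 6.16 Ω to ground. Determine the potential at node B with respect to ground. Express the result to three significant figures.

Node A sees R2 in parallel with the series input of stage 2, R3 + R4 = 9.320 Ω.
Effective lower resistance at A: R2 ‖ 9.320 = 3.490 Ω.
V_A = 4.87 × 3.490/(26.0 + 3.490) = 0.5764 V.
V_B = V_A × 0.6609 = 0.3810 V.

V_B ≈ 0.381 V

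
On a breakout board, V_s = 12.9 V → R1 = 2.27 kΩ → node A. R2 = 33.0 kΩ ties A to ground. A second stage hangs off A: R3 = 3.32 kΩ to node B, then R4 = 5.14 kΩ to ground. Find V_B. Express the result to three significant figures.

Node A sees R2 in parallel with the series input of stage 2, R3 + R4 = 8.460 kΩ.
Effective lower resistance at A: R2 ‖ 8.460 = 6.734 kΩ.
First divider: V_A = V_s · 6.734/(2.27 + 6.734) = 9.648 V.
V_B = V_A × 0.6076 = 5.862 V.

V_B ≈ 5.86 V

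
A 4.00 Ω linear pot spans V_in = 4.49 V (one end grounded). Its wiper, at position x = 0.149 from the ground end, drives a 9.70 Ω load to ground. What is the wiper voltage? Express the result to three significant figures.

Lower segment x·R_p = 0.5960 Ω; upper segment (1−x)·R_p = 3.404 Ω.
(x·R_p) ‖ R_L = 0.5615 Ω.
Then V_out = V_in · 0.5615/(3.404 + 0.5615) = 0.6358 V.

V_out ≈ 0.636 V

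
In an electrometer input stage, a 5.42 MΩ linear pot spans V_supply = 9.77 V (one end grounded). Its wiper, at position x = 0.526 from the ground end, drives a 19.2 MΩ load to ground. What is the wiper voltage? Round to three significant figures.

Lower segment x·R_p = 2.851 MΩ; upper segment (1−x)·R_p = 2.569 MΩ.
(x·R_p) ‖ R_L = 2.482 MΩ.
Loaded-divider output: V_out = 9.77 × 0.4914 = 4.801 V.

V_out ≈ 4.80 V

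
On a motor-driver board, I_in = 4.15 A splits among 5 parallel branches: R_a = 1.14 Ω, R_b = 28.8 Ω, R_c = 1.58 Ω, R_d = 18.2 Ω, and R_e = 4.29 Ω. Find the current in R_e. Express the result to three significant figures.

I ≈ 0.528 A

ΣG = 1/1.14 + 1/28.8 + 1/1.58 + 1/18.2 + 1/4.29 = 1.833.
By the current-divider rule, I = I_in · G_k/ΣG = 4.15 × 0.1272 = 0.5278 A.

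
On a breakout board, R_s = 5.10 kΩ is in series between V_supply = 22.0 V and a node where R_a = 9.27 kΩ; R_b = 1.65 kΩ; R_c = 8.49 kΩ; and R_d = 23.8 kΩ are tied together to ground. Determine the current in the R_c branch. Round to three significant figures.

I ≈ 0.475 mA

Combine the parallel branches: R_p = (1/9.27 + 1/1.65 + 1/8.49 + 1/23.8)⁻¹ = 1.145 kΩ.
Node voltage V_A = V_supply · R_p/(R_s + R_p) = 22.0 × 0.1833 = 4.032 V.
I(R_c) = V_A / R_c = 4.032/8.49 = 0.4749 mA.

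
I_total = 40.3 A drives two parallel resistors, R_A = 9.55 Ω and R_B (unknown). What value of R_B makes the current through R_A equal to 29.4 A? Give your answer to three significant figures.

The fraction through R_A equals R_B/(R_A+R_B).
With f = 0.7295, R_B = R_A · f/(1−f) = 9.55 × 2.697 = 25.76 Ω.

R_B ≈ 25.8 Ω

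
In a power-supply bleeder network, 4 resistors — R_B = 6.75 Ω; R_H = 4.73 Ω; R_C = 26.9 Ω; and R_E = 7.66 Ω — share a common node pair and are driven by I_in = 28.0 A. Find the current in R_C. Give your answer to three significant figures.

Conductances: ΣG = 1/6.75 + 1/4.73 + 1/26.9 + 1/7.66 = 0.5273 (1/Ω).
By the current-divider rule, I = I_in · G_k/ΣG = 28.0 × 0.07050 = 1.974 A.

I ≈ 1.97 A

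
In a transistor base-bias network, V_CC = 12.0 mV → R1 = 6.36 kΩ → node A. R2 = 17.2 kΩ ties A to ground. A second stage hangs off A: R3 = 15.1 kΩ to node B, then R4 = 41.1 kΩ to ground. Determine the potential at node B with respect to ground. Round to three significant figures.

The second stage (R3 + R4 = 56.20 kΩ) loads node A in parallel with R2.
R2 ‖ (R3+R4) = 13.17 kΩ.
V_A = 12.0 × 13.17/(6.36 + 13.17) = 8.092 mV.
Stage 2 is unloaded, so V_B = V_A · R4/(R3+R4) = 8.092 × 41.1/56.20 = 5.918 mV.

V_B ≈ 5.92 mV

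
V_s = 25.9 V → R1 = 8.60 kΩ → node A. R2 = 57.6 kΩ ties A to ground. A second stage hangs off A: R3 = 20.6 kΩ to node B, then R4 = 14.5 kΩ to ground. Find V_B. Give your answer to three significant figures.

V_B ≈ 7.67 V

Node A sees R2 in parallel with the series input of stage 2, R3 + R4 = 35.10 kΩ.
R2 ‖ (R3+R4) = 21.81 kΩ.
So V_A = 25.9 × 0.7172 = 18.58 V.
V_B = V_A × 0.4131 = 7.674 V.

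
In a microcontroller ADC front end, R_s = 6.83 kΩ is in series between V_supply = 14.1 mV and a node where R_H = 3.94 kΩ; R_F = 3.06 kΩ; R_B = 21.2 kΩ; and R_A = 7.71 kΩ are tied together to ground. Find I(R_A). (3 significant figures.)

Combine the parallel branches: R_p = (1/3.94 + 1/3.06 + 1/21.2 + 1/7.71)⁻¹ = 1.320 kΩ.
Node voltage V_A = V_supply · R_p/(R_s + R_p) = 14.1 × 0.1620 = 2.284 mV.
Branch current I = V_A/R_A = 2.284/7.71 = 0.2962 µA.
(Equivalently: I_total = 1.730 µA, then current-divider fraction G_k/ΣG = 0.1712.)

I ≈ 0.296 µA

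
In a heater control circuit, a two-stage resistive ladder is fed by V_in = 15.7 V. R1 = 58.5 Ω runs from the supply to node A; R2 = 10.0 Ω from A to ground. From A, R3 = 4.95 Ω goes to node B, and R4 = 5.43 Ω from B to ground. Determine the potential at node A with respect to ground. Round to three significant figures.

The second stage (R3 + R4 = 10.38 Ω) loads node A in parallel with R2.
R2 ‖ (R3+R4) = 5.093 Ω.
V_A = 15.7 × 5.093/(58.5 + 5.093) = 1.257 V.

V_A ≈ 1.26 V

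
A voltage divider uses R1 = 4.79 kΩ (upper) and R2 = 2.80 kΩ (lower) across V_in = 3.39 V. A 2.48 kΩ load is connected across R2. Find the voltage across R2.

V_out ≈ 0.730 V

The load sits in parallel with R2, giving an effective lower resistance R2' = R2·R_L/(R2+R_L) = 1.315 kΩ.
Now apply the divider: V_out = 3.39 × 0.2154 = 0.7303 V.
(Unloaded it would be 1.25 V; the load pulls it down.)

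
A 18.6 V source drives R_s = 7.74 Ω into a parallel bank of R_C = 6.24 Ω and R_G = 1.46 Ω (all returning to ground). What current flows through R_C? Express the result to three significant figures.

Parallel bank: R_p = 1/(1/6.24 + 1/1.46) = 1.183 Ω.
V_A = 18.6 × 1.183/8.923 = 2.466 V.
I(R_C) = V_A / R_C = 2.466/6.24 = 0.3952 A.

I ≈ 0.395 A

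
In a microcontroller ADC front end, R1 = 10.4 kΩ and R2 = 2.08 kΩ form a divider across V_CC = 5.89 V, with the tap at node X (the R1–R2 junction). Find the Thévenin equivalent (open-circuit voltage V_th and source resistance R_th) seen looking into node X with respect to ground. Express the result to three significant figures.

V_th ≈ 0.982 V, R_th ≈ 1.73 kΩ

V_th is the unloaded tap voltage: V_CC · R2/(R1+R2) = 5.89 × 0.1667 = 0.9817 V.
With V_CC suppressed (replaced by a short), R_th = R1 ‖ R2 = (10.40 × 2.08)/(10.40 + 2.08) = 1.733 kΩ.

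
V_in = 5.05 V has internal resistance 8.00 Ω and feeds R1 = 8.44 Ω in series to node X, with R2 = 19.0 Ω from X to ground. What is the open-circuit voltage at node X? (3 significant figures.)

R1' = 8.00 + 8.44 = 16.44 Ω (source resistance + R1).
V_th is the unloaded tap voltage: V_in · R2/(R1'+R2) = 5.05 × 0.5361 = 2.707 V.

V_th ≈ 2.71 V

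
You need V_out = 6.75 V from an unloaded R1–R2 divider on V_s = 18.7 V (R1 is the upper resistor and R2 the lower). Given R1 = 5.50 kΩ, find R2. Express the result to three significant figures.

Required fraction k = V_out/V_s = 0.3610.
R2 = R1 · 0.3610/(1 − 0.3610) = 3.107 kΩ.

R2 ≈ 3.11 kΩ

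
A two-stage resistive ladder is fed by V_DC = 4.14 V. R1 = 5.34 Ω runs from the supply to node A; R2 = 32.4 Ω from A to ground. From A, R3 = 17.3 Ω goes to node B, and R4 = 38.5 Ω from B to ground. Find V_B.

V_B ≈ 2.27 V

Looking into the second stage from A: R3 + R4 = 55.80 Ω appears in parallel with R2.
R2 ‖ (R3+R4) = 20.50 Ω.
So V_A = 4.14 × 0.7933 = 3.284 V.
Stage 2 is unloaded, so V_B = V_A · R4/(R3+R4) = 3.284 × 38.5/55.80 = 2.266 V.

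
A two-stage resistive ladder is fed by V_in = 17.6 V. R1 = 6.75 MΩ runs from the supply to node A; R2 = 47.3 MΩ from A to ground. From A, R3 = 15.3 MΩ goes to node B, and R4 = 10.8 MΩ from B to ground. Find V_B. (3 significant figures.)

The second stage (R3 + R4 = 26.10 MΩ) loads node A in parallel with R2.
Effective lower resistance at A: R2 ‖ 26.10 = 16.82 MΩ.
So V_A = 17.6 × 0.7136 = 12.56 V.
Stage 2 is unloaded, so V_B = V_A · R4/(R3+R4) = 12.56 × 10.8/26.10 = 5.197 V.

V_B ≈ 5.20 V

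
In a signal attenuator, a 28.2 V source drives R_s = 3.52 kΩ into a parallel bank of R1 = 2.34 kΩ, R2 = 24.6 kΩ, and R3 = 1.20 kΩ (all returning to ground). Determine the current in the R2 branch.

Equivalent of the parallel group: R_p = 0.7684 kΩ.
Node voltage V_A = V_CC · R_p/(R_s + R_p) = 28.2 × 0.1792 = 5.053 V.
Branch current I = V_A/R2 = 5.053/24.6 = 0.2054 mA.

I ≈ 0.205 mA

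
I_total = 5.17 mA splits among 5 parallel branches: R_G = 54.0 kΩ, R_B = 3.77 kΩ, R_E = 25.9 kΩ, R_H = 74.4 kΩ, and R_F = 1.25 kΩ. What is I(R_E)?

Conductances: ΣG = 1/54.0 + 1/3.77 + 1/25.9 + 1/74.4 + 1/1.25 = 1.136 (1/kΩ).
R_E takes the fraction G_k/ΣG = 0.03861/1.136 = 0.03399, so I = 5.17 × 0.03399 = 0.1757 mA.

I ≈ 0.176 mA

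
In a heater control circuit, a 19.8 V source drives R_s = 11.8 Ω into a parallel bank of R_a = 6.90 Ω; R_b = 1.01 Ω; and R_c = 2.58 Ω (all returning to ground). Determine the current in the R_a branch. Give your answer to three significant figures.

Parallel bank: R_p = 1/(1/6.90 + 1/1.01 + 1/2.58) = 0.6568 Ω.
V_A = 19.8 × 0.6568/12.46 = 1.044 V.
I(R_a) = V_A / R_a = 1.044/6.90 = 0.1513 A.

I ≈ 0.151 A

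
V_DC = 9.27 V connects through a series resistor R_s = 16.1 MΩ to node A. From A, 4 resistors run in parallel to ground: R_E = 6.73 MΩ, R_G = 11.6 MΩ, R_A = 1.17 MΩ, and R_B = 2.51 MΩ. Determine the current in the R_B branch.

I ≈ 0.148 µA

Combine the parallel branches: R_p = (1/6.73 + 1/11.6 + 1/1.17 + 1/2.51)⁻¹ = 0.6721 MΩ.
Node voltage V_A = V_DC · R_p/(R_s + R_p) = 9.27 × 0.04007 = 0.3715 V.
Branch current I = V_A/R_B = 0.3715/2.51 = 0.1480 µA.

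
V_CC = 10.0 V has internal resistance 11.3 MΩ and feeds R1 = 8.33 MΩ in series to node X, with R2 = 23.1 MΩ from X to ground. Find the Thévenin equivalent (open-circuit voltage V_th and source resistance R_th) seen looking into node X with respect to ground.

V_th ≈ 5.41 V, R_th ≈ 10.6 MΩ

R1' = 11.3 + 8.33 = 19.63 MΩ (source resistance + R1).
V_th is the unloaded tap voltage: V_CC · R2/(R1'+R2) = 10.0 × 0.5406 = 5.406 V.
Zeroing V_CC shorts the top of R1' to ground, so R_th = R1' ‖ R2 = 10.61 MΩ.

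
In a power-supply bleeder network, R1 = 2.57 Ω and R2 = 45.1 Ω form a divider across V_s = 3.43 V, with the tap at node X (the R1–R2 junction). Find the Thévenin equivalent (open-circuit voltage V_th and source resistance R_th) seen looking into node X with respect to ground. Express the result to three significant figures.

V_th ≈ 3.25 V, R_th ≈ 2.43 Ω

With X open, the divider is unloaded: V_th = 3.43 × 45.1/47.67 = 3.245 V.
Zeroing V_s shorts the top of R1 to ground, so R_th = R1 ‖ R2 = 2.431 Ω.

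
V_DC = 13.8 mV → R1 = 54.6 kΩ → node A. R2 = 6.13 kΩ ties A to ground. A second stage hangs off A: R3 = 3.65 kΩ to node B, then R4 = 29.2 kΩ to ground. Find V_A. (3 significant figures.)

V_A ≈ 1.19 mV

The second stage (R3 + R4 = 32.85 kΩ) loads node A in parallel with R2.
R2 ‖ (R3+R4) = 5.166 kΩ.
So V_A = 13.8 × 0.08644 = 1.193 mV.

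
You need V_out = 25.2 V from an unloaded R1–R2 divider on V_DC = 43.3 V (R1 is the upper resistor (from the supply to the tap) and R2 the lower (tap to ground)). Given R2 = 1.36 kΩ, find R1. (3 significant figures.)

V_out/V_DC = R2/(R1+R2) = 0.5820.
R1 = R2·(1/k − 1) = 1.36 × 0.7183 = 0.9768 kΩ.

R1 ≈ 0.977 kΩ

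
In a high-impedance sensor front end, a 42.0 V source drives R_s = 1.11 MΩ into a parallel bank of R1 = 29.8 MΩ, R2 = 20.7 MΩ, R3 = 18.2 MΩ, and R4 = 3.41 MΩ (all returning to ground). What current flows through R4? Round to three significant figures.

I ≈ 8.34 µA

Equivalent of the parallel group: R_p = 2.325 MΩ.
V_A = 42.0 × 2.325/3.435 = 28.43 V.
I(R4) = V_A / R4 = 28.43/3.41 = 8.337 µA.
(Equivalently: I_total = 12.23 µA, then current-divider fraction G_k/ΣG = 0.6819.)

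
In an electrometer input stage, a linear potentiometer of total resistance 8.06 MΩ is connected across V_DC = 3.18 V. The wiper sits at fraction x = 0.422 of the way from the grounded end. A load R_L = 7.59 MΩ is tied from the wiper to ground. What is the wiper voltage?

V_out ≈ 1.07 V

Lower segment x·R_p = 3.401 MΩ; upper segment (1−x)·R_p = 4.659 MΩ.
Lower segment in parallel with the load: 3.401 ‖ 7.59 = 2.349 MΩ.
Then V_out = V_DC · 2.349/(4.659 + 2.349) = 1.066 V.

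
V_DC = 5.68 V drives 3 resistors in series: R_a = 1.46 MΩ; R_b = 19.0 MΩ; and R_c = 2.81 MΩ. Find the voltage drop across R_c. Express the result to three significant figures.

V ≈ 0.686 V

Series total: ΣR = 1.46 + 19.0 + 2.81 = 23.27 MΩ.
By the voltage-divider rule, V = 5.68 × 2.810/23.27 = 0.6859 V.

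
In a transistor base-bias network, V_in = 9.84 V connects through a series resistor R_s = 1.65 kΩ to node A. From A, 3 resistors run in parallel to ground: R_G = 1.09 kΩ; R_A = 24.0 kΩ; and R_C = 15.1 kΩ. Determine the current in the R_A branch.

Equivalent of the parallel group: R_p = 0.9753 kΩ.
V_A = 9.84 × 0.9753/2.625 = 3.656 V.
Branch current I = V_A/R_A = 3.656/24.0 = 0.1523 mA.

I ≈ 0.152 mA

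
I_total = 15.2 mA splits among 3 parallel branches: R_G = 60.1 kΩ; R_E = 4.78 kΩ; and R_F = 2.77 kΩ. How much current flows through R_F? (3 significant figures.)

I ≈ 9.35 mA

Total conductance ΣG = 1/60.1 + 1/4.78 + 1/2.77 = 0.5869 (units of 1/kΩ).
By the current-divider rule, I = I_total · G_k/ΣG = 15.2 × 0.6152 = 9.350 mA.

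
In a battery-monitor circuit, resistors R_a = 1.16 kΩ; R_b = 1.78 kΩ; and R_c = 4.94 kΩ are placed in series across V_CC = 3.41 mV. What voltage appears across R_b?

Total series resistance ΣR = 1.16 + 1.78 + 4.94 = 7.880 kΩ.
V = V_CC · R/ΣR = 3.41 × 0.2259 = 0.7703 mV.

V ≈ 0.770 mV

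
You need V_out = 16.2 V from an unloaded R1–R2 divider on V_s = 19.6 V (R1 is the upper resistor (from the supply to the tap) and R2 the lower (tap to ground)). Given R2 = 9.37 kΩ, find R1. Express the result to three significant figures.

R1 ≈ 1.97 kΩ

V_out/V_s = R2/(R1+R2) = 0.8265.
Rearranging, R1 = R2·(1−k)/k = 9.37 × 0.2099 = 1.967 kΩ.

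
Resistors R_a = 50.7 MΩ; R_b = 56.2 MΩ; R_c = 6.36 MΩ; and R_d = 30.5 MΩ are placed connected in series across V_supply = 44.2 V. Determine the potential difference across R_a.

V ≈ 15.6 V

ΣR = 50.7 + 56.2 + 6.36 + 30.5 = 143.8 MΩ.
By the voltage-divider rule, V = 44.2 × 50.70/143.8 = 15.59 V.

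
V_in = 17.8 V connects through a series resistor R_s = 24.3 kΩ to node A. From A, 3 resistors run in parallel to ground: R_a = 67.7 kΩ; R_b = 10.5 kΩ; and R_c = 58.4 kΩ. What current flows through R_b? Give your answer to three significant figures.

I ≈ 0.415 mA

Equivalent of the parallel group: R_p = 7.866 kΩ.
V_A by voltage divider: V_A = 17.8 × 7.866/(24.3 + 7.866) = 4.353 V.
Branch current I = V_A/R_b = 4.353/10.5 = 0.4146 mA.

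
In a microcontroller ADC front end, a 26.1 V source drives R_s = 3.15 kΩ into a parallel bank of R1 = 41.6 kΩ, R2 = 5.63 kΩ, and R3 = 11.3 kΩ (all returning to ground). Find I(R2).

I ≈ 2.42 mA

Equivalent of the parallel group: R_p = 3.446 kΩ.
Node voltage V_A = V_in · R_p/(R_s + R_p) = 26.1 × 0.5225 = 13.64 V.
Branch current I = V_A/R2 = 13.64/5.63 = 2.422 mA.
(Equivalently: I_total = 3.957 mA, then current-divider fraction G_k/ΣG = 0.6122.)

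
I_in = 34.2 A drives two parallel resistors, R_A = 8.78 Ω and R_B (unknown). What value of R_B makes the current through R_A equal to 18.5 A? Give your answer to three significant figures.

The fraction through R_A equals R_B/(R_A+R_B).
With f = 0.5409, R_B = R_A · f/(1−f) = 8.78 × 1.178 = 10.35 Ω.

R_B ≈ 10.3 Ω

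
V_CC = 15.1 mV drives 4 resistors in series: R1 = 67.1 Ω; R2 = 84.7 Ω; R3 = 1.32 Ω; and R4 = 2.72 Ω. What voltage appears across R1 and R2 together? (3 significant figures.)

ΣR = 67.1 + 84.7 + 1.32 + 2.72 = 155.8 Ω.
R_{R1..R2} = 67.1 + 84.7 = 151.8 Ω.
V = V_CC · R/ΣR = 15.1 × 0.9741 = 14.71 mV.

V ≈ 14.7 mV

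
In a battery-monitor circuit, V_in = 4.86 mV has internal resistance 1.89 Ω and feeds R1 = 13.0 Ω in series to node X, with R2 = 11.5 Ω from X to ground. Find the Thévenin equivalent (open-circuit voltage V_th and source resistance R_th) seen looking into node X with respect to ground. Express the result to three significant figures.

V_th ≈ 2.12 mV, R_th ≈ 6.49 Ω

R1' = 1.89 + 13.0 = 14.89 Ω (source resistance + R1).
With X open, the divider is unloaded: V_th = 4.86 × 11.5/26.39 = 2.118 mV.
Zeroing V_in shorts the top of R1' to ground, so R_th = R1' ‖ R2 = 6.489 Ω.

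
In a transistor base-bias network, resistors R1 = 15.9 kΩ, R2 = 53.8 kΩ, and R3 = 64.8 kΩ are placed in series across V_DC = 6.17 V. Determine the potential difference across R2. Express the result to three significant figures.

V ≈ 2.47 V

Series total: ΣR = 15.9 + 53.8 + 64.8 = 134.5 kΩ.
Voltage divider: V = V_DC · (53.80 / 134.5) = 6.17 × 0.4000 = 2.468 V.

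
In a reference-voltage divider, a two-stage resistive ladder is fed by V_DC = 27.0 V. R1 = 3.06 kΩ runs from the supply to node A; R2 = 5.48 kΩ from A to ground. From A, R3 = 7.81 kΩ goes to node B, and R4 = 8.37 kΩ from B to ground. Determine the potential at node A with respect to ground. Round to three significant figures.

Node A sees R2 in parallel with the series input of stage 2, R3 + R4 = 16.18 kΩ.
R2 ‖ (R3+R4) = 4.094 kΩ.
V_A = 27.0 × 4.094/(3.06 + 4.094) = 15.45 V.

V_A ≈ 15.5 V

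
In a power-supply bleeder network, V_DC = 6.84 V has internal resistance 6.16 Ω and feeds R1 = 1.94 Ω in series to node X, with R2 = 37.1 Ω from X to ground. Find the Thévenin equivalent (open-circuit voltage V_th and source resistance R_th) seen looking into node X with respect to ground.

R1' = 6.16 + 1.94 = 8.100 Ω (source resistance + R1).
V_th is the unloaded tap voltage: V_DC · R2/(R1'+R2) = 6.84 × 0.8208 = 5.614 V.
Zeroing V_DC shorts the top of R1' to ground, so R_th = R1' ‖ R2 = 6.648 Ω.

V_th ≈ 5.61 V, R_th ≈ 6.65 Ω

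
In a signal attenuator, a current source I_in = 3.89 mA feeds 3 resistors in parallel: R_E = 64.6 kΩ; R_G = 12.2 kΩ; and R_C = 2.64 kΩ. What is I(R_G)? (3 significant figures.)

I ≈ 0.670 mA

Total conductance ΣG = 1/64.6 + 1/12.2 + 1/2.64 = 0.4762 (units of 1/kΩ).
By the current-divider rule, I = I_in · G_k/ΣG = 3.89 × 0.1721 = 0.6695 mA.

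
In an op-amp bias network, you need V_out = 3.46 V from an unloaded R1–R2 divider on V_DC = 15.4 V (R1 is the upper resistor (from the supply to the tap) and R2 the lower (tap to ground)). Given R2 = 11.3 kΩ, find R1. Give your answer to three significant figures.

R1 ≈ 39.0 kΩ

The divider ratio is R2/(R1+R2) = 3.46/15.4 = 0.2247.
So R1 = R2 · (V_DC/V_out − 1) = 11.3 × (15.4/3.46 − 1) = 11.3 × 3.451 = 38.99 kΩ.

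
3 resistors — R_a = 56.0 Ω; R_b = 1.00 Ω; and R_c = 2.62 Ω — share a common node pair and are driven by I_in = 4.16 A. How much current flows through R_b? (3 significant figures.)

I ≈ 2.97 A

Conductances: ΣG = 1/56.0 + 1/1.00 + 1/2.62 = 1.400 (1/Ω).
Current divider: I(R_b) = I_in · G_k/ΣG = 4.16 × (1.000/1.400) = 4.16 × 0.7145 = 2.972 A.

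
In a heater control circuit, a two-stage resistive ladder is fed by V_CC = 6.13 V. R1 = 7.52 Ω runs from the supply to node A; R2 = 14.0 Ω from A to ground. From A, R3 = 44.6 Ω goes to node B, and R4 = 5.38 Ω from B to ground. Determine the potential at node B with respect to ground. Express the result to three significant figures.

Node A sees R2 in parallel with the series input of stage 2, R3 + R4 = 49.98 Ω.
R2 ‖ (R3+R4) = 10.94 Ω.
V_A = 6.13 × 10.94/(7.52 + 10.94) = 3.632 V.
V_B = V_A × 0.1076 = 0.3910 V.

V_B ≈ 0.391 V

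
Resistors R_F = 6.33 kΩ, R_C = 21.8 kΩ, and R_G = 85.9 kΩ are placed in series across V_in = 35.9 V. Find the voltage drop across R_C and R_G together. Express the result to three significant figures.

V ≈ 33.9 V

ΣR = 6.33 + 21.8 + 85.9 = 114.0 kΩ.
R_{R_C..R_G} = 21.8 + 85.9 = 107.7 kΩ.
By the voltage-divider rule, V = 35.9 × 107.7/114.0 = 33.91 V.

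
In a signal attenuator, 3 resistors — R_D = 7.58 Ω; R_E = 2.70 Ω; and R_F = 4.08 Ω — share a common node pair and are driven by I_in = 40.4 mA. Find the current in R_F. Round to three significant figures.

Conductances: ΣG = 1/7.58 + 1/2.70 + 1/4.08 = 0.7474 (1/Ω).
By the current-divider rule, I = I_in · G_k/ΣG = 40.4 × 0.3279 = 13.25 mA.

I ≈ 13.2 mA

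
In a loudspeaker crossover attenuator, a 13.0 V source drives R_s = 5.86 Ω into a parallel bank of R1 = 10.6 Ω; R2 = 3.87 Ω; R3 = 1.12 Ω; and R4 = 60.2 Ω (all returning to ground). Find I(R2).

Combine the parallel branches: R_p = (1/10.6 + 1/3.87 + 1/1.12 + 1/60.2)⁻¹ = 0.7923 Ω.
Node voltage V_A = V_in · R_p/(R_s + R_p) = 13.0 × 0.1191 = 1.548 V.
I(R2) = V_A / R2 = 1.548/3.87 = 0.4001 A.
(Check via current divider: I_total = 1.954 A; share G_k/ΣG = 0.2047 → same result.)

I ≈ 0.400 A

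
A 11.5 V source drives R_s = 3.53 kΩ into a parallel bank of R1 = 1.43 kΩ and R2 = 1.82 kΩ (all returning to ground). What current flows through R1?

I ≈ 1.49 mA

Parallel bank: R_p = 1/(1/1.43 + 1/1.82) = 0.8008 kΩ.
V_A by voltage divider: V_A = 11.5 × 0.8008/(3.53 + 0.8008) = 2.126 V.
Branch current I = V_A/R1 = 2.126/1.43 = 1.487 mA.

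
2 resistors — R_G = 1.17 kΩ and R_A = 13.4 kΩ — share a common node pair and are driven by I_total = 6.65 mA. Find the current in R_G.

Two-branch current divider: I_k = I_total · R_other/(R_1 + R_2).
So I = 6.65 × 13.4/14.57 = 6.116 mA.

I ≈ 6.12 mA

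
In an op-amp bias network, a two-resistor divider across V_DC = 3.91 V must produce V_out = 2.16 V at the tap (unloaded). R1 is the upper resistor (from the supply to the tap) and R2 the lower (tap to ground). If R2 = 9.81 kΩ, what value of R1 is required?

V_out/V_DC = R2/(R1+R2) = 0.5524.
Rearranging, R1 = R2·(1−k)/k = 9.81 × 0.8102 = 7.948 kΩ.

R1 ≈ 7.95 kΩ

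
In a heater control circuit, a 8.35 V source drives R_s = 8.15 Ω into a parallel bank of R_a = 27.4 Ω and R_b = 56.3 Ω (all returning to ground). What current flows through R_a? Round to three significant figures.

I ≈ 0.211 A

Parallel bank: R_p = 1/(1/27.4 + 1/56.3) = 18.43 Ω.
V_A = 8.35 × 18.43/26.58 = 5.790 V.
I(R_a) = V_A / R_a = 5.790/27.4 = 0.2113 A.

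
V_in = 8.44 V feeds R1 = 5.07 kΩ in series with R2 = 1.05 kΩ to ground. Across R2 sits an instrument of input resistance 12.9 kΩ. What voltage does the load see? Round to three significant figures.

V_out ≈ 1.36 V

The load sits in parallel with R2, giving an effective lower resistance R2' = R2·R_L/(R2+R_L) = 0.9710 kΩ.
Now apply the divider: V_out = 8.44 × 0.1607 = 1.357 V.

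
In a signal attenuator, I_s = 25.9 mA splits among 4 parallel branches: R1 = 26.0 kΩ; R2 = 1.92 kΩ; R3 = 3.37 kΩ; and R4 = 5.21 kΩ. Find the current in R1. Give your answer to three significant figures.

I ≈ 0.951 mA

Total conductance ΣG = 1/26.0 + 1/1.92 + 1/3.37 + 1/5.21 = 1.048 (units of 1/kΩ).
By the current-divider rule, I = I_s · G_k/ΣG = 25.9 × 0.03670 = 0.9506 mA.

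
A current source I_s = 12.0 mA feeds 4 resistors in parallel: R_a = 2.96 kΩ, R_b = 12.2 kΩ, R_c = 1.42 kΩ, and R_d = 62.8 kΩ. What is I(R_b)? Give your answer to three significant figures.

Total conductance ΣG = 1/2.96 + 1/12.2 + 1/1.42 + 1/62.8 = 1.140 (units of 1/kΩ).
By the current-divider rule, I = I_s · G_k/ΣG = 12.0 × 0.07190 = 0.8628 mA.

I ≈ 0.863 mA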